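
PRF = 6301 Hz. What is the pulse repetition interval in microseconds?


PRI = 1/6301 = 0.000158705 s = 158.7 us

158.7 us


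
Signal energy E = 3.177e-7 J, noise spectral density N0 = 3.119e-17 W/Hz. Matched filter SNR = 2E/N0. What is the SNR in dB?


SNR_lin = 2 * 3.177e-7 / 3.119e-17 = 2.037e10
SNR_dB = 10*log10(2.037e10) = 103.1 dB

103.1 dB


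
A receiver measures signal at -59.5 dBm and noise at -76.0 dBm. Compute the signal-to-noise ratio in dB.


SNR = -59.5 - (-76.0) = 16.5 dB

16.5 dB


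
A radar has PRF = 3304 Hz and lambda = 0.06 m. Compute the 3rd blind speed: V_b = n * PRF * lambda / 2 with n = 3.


V_blind = 3 * 3304 * 0.06 / 2 = 297.4 m/s

297.4 m/s


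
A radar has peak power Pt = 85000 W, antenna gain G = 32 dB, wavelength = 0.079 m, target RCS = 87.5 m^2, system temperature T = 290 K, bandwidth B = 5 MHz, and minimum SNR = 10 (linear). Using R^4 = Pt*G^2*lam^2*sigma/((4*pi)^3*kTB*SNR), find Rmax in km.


G_lin = 10^(32/10) = 1584.893192
R^4 = 85000 * 1584.893192^2 * 0.079^2 * 87.5 / ((4*pi)^3 * 1.38e-23 * 290 * 5000000.0 * 10)
R^4 = 2.93633e20 m^4
R_max = (2.93633e20)^(1/4) = 130903.5 m = 130.9 km

130.9 km


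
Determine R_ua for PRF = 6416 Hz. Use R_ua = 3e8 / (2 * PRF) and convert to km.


R_ua = 3e8 / (2 * 6416) = 23379.1 m = 23.4 km

23.4 km


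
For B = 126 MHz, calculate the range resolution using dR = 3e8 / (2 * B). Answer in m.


dR = 3e8 / (2 * 126000000.0) = 1.19 m

1.19 m


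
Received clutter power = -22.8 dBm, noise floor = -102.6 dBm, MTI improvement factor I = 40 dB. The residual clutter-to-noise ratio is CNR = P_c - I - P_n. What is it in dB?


CNR = -22.8 - 40 - (-102.6) = 39.8 dB

39.8 dB


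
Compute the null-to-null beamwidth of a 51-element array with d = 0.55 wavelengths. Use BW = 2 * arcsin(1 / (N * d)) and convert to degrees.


1/(N*d) = 1/(51*0.55) = 0.035651
BW = 2*arcsin(0.035651) = 4.1 degrees

4.1 degrees


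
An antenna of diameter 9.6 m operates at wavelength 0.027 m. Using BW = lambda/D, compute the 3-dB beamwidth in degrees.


BW_rad = 0.027 / 9.6 = 0.002812
BW_deg = 0.16 degrees

0.16 degrees


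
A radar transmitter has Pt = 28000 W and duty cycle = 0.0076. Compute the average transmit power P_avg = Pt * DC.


P_avg = 28000 * 0.0076 = 212.8 W

212.8 W


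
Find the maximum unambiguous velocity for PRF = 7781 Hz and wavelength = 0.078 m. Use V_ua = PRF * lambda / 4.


V_ua = 7781 * 0.078 / 4 = 151.7 m/s

151.7 m/s


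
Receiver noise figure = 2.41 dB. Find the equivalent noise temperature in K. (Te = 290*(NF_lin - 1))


NF_lin = 10^(2.41/10) = 1.741807
Te = 290 * (1.741807 - 1) = 215.1 K

215.1 K


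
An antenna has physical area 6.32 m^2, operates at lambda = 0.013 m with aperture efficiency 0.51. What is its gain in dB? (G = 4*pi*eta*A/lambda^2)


G_linear = 4*pi*0.51*6.32/0.013^2 = 239668.2
G_dB = 10*log10(239668.2) = 53.8 dB

53.8 dB


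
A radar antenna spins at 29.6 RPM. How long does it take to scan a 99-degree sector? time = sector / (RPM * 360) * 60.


t = 99 / (29.6 * 360) * 60 = 0.56 s

0.56 s


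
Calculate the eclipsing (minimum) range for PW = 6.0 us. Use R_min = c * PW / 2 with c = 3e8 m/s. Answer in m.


R_min = 3e8 * 6.0e-6 / 2 = 900.0 m

900.0 m


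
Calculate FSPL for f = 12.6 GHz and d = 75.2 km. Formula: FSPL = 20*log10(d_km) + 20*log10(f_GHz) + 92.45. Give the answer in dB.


20*log10(75.2) = 37.52
20*log10(12.6) = 22.01
FSPL = 152.0 dB

152.0 dB


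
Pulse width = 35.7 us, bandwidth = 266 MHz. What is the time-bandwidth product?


TBP = 35.7 * 266 = 9496.2

9496.2


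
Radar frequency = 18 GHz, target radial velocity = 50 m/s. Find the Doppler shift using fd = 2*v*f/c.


fd = 2 * 50 * 18000000000.0 / 3e8 = 6000.0 Hz

6000.0 Hz


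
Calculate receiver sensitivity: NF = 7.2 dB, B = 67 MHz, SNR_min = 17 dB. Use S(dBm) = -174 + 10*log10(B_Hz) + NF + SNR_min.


10*log10(67000000.0) = 78.26
S = -174 + 78.26 + 7.2 + 17 = -71.5 dBm

-71.5 dBm


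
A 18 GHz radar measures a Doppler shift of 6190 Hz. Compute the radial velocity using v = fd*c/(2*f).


v = 6190 * 3e8 / (2 * 18000000000.0) = 51.6 m/s

51.6 m/s


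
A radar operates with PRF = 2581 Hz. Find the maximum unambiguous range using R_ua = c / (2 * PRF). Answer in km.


R_ua = 3e8 / (2 * 2581) = 58117.0 m = 58.1 km

58.1 km


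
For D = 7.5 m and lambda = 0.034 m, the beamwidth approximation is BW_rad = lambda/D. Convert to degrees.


BW_rad = 0.034 / 7.5 = 0.004533
BW_deg = 0.26 degrees

0.26 degrees


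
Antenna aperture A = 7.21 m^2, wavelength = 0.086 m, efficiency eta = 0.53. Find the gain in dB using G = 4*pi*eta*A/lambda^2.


G_linear = 4*pi*0.53*7.21/0.086^2 = 6492.68
G_dB = 10*log10(6492.68) = 38.1 dB

38.1 dB


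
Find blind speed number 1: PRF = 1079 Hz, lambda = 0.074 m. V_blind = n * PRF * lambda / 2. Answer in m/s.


V_blind = 1 * 1079 * 0.074 / 2 = 39.9 m/s

39.9 m/s


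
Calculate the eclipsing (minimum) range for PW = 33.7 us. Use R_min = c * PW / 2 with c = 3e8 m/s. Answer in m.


R_min = 3e8 * 33.7e-6 / 2 = 5055.0 m

5055.0 m


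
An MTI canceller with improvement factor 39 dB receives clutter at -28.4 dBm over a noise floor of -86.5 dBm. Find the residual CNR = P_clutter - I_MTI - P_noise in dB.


CNR = -28.4 - 39 - (-86.5) = 19.1 dB

19.1 dB


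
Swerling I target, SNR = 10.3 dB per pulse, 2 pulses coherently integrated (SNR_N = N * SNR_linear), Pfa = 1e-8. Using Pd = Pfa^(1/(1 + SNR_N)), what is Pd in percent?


SNR_lin = 10^(10.3/10) = 10.71519
SNR_N = 2 * 10.71519 = 21.43038
1/(1 + SNR_N) = 1/22.43038 = 0.0445824
Pd = (1e-8)^0.0445824 = 0.43989
Pd = 44.0%

44.0%


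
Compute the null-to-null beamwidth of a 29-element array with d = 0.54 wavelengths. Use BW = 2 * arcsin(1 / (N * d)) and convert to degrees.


1/(N*d) = 1/(29*0.54) = 0.063857
BW = 2*arcsin(0.063857) = 7.3 degrees

7.3 degrees


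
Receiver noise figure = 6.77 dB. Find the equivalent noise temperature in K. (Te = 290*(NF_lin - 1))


NF_lin = 10^(6.77/10) = 4.753352
Te = 290 * (4.753352 - 1) = 1088.5 K

1088.5 K


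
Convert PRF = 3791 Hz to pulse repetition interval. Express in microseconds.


PRI = 1/3791 = 0.0002637826 s = 263.8 us

263.8 us


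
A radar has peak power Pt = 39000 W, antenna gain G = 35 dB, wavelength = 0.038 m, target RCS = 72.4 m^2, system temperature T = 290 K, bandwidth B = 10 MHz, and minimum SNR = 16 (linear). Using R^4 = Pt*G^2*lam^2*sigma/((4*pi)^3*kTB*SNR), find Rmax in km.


G_lin = 10^(35/10) = 3162.27766
R^4 = 39000 * 3162.27766^2 * 0.038^2 * 72.4 / ((4*pi)^3 * 1.38e-23 * 290 * 10000000.0 * 16)
R^4 = 3.20881e19 m^4
R_max = (3.20881e19)^(1/4) = 75263.8 m = 75.3 km

75.3 km


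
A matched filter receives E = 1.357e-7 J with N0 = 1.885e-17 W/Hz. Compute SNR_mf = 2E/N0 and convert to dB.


SNR_lin = 2 * 1.357e-7 / 1.885e-17 = 1.44e10
SNR_dB = 10*log10(1.44e10) = 101.6 dB

101.6 dB


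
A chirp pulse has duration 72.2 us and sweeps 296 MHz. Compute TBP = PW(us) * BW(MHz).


TBP = 72.2 * 296 = 21371.2

21371.2


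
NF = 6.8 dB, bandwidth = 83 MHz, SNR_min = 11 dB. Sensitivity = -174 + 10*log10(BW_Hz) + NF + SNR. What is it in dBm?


10*log10(83000000.0) = 79.19
S = -174 + 79.19 + 6.8 + 11 = -77.0 dBm

-77.0 dBm


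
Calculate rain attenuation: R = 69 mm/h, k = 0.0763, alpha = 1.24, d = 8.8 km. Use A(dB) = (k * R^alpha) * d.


gamma = 0.0763 * 69^1.24 = 14.544454 dB/km
A = 14.544454 * 8.8 = 127.99 dB

127.99 dB


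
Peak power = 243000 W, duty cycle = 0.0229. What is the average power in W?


P_avg = 243000 * 0.0229 = 5564.7 W

5564.7 W


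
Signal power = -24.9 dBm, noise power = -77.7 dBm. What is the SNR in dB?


SNR = -24.9 - (-77.7) = 52.8 dB

52.8 dB


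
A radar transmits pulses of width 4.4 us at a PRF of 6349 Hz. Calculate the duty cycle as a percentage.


DC = 4.4e-6 * 6349 * 100 = 2.79%

2.79%


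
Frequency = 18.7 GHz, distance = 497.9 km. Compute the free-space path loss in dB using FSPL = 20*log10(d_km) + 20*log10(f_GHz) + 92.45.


20*log10(497.9) = 53.94
20*log10(18.7) = 25.44
FSPL = 171.8 dB

171.8 dB


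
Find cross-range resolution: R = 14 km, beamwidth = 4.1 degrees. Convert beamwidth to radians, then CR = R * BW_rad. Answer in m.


BW_rad = 0.071558499
CR = 14000 * 0.071558499 = 1001.8 m

1001.8 m


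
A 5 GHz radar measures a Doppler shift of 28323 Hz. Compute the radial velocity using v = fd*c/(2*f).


v = 28323 * 3e8 / (2 * 5000000000.0) = 849.7 m/s

849.7 m/s


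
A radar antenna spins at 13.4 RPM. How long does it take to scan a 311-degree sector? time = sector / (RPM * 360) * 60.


t = 311 / (13.4 * 360) * 60 = 3.87 s

3.87 s


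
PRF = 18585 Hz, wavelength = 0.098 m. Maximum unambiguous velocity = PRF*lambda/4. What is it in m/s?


V_ua = 18585 * 0.098 / 4 = 455.3 m/s

455.3 m/s


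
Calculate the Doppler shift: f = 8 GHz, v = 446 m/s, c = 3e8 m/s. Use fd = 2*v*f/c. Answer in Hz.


fd = 2 * 446 * 8000000000.0 / 3e8 = 23786.7 Hz

23786.7 Hz


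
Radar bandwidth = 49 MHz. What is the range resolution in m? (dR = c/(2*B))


dR = 3e8 / (2 * 49000000.0) = 3.06 m

3.06 m


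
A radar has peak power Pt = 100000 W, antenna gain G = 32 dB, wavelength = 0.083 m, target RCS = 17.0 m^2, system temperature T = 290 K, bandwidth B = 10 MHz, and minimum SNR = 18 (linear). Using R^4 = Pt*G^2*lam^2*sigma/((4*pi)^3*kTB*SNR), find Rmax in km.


G_lin = 10^(32/10) = 1584.893192
R^4 = 100000 * 1584.893192^2 * 0.083^2 * 17.0 / ((4*pi)^3 * 1.38e-23 * 290 * 10000000.0 * 18)
R^4 = 2.05791e19 m^4
R_max = (2.05791e19)^(1/4) = 67352.9 m = 67.4 km

67.4 km


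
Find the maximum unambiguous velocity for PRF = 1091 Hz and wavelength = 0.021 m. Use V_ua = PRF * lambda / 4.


V_ua = 1091 * 0.021 / 4 = 5.7 m/s

5.7 m/s


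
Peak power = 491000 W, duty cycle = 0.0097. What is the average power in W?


P_avg = 491000 * 0.0097 = 4762.7 W

4762.7 W


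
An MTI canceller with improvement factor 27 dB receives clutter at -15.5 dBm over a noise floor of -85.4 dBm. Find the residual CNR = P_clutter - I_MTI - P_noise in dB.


CNR = -15.5 - 27 - (-85.4) = 42.9 dB

42.9 dB


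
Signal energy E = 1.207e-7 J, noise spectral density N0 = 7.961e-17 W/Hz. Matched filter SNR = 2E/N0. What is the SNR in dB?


SNR_lin = 2 * 1.207e-7 / 7.961e-17 = 3.032e9
SNR_dB = 10*log10(3.032e9) = 94.8 dB

94.8 dB


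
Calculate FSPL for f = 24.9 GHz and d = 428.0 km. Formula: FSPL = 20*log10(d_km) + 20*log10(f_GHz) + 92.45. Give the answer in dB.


20*log10(428.0) = 52.63
20*log10(24.9) = 27.92
FSPL = 173.0 dB

173.0 dB


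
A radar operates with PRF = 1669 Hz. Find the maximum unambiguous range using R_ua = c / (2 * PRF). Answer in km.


R_ua = 3e8 / (2 * 1669) = 89874.2 m = 89.9 km

89.9 km


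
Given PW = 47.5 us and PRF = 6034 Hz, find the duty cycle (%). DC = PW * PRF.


DC = 47.5e-6 * 6034 * 100 = 28.66%

28.66%


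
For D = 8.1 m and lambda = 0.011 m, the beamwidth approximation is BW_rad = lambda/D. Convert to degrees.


BW_rad = 0.011 / 8.1 = 0.001358
BW_deg = 0.08 degrees

0.08 degrees


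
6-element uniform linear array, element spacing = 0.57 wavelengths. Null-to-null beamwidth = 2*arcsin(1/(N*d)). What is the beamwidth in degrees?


1/(N*d) = 1/(6*0.57) = 0.292398
BW = 2*arcsin(0.292398) = 34.0 degrees

34.0 degrees


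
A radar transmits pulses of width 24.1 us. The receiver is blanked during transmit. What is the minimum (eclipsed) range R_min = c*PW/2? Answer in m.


R_min = 3e8 * 24.1e-6 / 2 = 3615.0 m

3615.0 m


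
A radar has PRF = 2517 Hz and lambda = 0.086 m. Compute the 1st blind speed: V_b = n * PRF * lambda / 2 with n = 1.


V_blind = 1 * 2517 * 0.086 / 2 = 108.2 m/s

108.2 m/s


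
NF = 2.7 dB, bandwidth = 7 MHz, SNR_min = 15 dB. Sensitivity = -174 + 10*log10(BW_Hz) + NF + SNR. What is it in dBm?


10*log10(7000000.0) = 68.45
S = -174 + 68.45 + 2.7 + 15 = -87.8 dBm

-87.8 dBm


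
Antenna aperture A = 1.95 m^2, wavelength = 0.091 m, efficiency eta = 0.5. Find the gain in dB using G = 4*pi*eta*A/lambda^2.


G_linear = 4*pi*0.5*1.95/0.091^2 = 1479.56
G_dB = 10*log10(1479.56) = 31.7 dB

31.7 dB


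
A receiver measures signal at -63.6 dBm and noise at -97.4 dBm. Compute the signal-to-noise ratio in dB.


SNR = -63.6 - (-97.4) = 33.8 dB

33.8 dB


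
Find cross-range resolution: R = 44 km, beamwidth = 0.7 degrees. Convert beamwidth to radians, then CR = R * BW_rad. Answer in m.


BW_rad = 0.012217305
CR = 44000 * 0.012217305 = 537.6 m

537.6 m


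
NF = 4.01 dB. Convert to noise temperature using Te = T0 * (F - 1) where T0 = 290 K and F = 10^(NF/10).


NF_lin = 10^(4.01/10) = 2.517677
Te = 290 * (2.517677 - 1) = 440.1 K

440.1 K


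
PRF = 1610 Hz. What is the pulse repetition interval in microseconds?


PRI = 1/1610 = 0.000621118 s = 621.1 us

621.1 us


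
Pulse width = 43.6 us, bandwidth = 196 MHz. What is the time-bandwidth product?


TBP = 43.6 * 196 = 8545.6

8545.6


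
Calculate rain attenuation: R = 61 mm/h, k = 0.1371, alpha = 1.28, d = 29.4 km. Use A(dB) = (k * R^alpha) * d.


gamma = 0.1371 * 61^1.28 = 26.43989 dB/km
A = 26.43989 * 29.4 = 777.33 dB

777.33 dB


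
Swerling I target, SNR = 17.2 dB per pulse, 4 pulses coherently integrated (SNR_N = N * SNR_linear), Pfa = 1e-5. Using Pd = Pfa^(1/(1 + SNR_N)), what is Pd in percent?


SNR_lin = 10^(17.2/10) = 52.48075
SNR_N = 4 * 52.48075 = 209.923
1/(1 + SNR_N) = 1/210.923 = 0.0047411
Pd = (1e-5)^0.0047411 = 0.94688
Pd = 94.7%

94.7%


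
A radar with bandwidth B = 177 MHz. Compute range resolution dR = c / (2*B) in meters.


dR = 3e8 / (2 * 177000000.0) = 0.85 m

0.85 m


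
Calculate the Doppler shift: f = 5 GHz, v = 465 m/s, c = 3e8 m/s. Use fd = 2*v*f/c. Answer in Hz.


fd = 2 * 465 * 5000000000.0 / 3e8 = 15500.0 Hz

15500.0 Hz


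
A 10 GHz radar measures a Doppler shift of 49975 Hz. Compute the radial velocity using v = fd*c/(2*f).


v = 49975 * 3e8 / (2 * 10000000000.0) = 749.6 m/s

749.6 m/s


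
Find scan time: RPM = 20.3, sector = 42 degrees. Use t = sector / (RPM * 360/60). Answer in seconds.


t = 42 / (20.3 * 360) * 60 = 0.34 s

0.34 s


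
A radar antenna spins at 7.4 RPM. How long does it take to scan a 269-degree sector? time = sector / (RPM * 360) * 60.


t = 269 / (7.4 * 360) * 60 = 6.06 s

6.06 s


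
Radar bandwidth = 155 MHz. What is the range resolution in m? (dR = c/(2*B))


dR = 3e8 / (2 * 155000000.0) = 0.97 m

0.97 m


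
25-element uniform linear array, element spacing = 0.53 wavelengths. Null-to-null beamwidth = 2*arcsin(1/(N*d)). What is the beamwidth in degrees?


1/(N*d) = 1/(25*0.53) = 0.075472
BW = 2*arcsin(0.075472) = 8.7 degrees

8.7 degrees


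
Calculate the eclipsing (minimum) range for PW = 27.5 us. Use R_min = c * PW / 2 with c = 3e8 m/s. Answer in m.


R_min = 3e8 * 27.5e-6 / 2 = 4125.0 m

4125.0 m


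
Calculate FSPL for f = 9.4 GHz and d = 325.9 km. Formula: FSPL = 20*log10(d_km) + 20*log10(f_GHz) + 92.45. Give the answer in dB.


20*log10(325.9) = 50.26
20*log10(9.4) = 19.46
FSPL = 162.2 dB

162.2 dB


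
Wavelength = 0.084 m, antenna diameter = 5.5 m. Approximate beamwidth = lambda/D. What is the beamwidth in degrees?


BW_rad = 0.084 / 5.5 = 0.015273
BW_deg = 0.88 degrees

0.88 degrees


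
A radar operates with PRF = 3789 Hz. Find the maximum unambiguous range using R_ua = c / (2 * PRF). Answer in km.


R_ua = 3e8 / (2 * 3789) = 39588.3 m = 39.6 km

39.6 km


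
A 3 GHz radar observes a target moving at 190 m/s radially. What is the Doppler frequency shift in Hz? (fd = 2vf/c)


fd = 2 * 190 * 3000000000.0 / 3e8 = 3800.0 Hz

3800.0 Hz


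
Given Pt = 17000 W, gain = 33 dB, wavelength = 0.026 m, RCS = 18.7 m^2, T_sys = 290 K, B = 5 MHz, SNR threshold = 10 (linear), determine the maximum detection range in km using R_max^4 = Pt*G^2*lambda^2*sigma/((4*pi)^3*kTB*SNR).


G_lin = 10^(33/10) = 1995.262315
R^4 = 17000 * 1995.262315^2 * 0.026^2 * 18.7 / ((4*pi)^3 * 1.38e-23 * 290 * 5000000.0 * 10)
R^4 = 2.15457e18 m^4
R_max = (2.15457e18)^(1/4) = 38312.5 m = 38.3 km

38.3 km


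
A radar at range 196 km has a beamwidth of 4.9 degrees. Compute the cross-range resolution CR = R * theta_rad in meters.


BW_rad = 0.085521133
CR = 196000 * 0.085521133 = 16762.1 m

16762.1 m


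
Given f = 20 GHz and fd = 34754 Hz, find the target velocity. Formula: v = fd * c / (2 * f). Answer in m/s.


v = 34754 * 3e8 / (2 * 20000000000.0) = 260.7 m/s

260.7 m/s


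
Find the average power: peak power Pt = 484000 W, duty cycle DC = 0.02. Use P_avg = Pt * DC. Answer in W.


P_avg = 484000 * 0.02 = 9680.0 W

9680.0 W


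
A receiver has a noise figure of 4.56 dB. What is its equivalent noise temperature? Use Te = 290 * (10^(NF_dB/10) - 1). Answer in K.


NF_lin = 10^(4.56/10) = 2.857591
Te = 290 * (2.857591 - 1) = 538.7 K

538.7 K


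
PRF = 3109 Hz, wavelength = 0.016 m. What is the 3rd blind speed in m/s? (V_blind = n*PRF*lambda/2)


V_blind = 3 * 3109 * 0.016 / 2 = 74.6 m/s

74.6 m/s


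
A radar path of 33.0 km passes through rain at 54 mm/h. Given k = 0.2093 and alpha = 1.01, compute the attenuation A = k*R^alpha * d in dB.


gamma = 0.2093 * 54^1.01 = 11.762156 dB/km
A = 11.762156 * 33.0 = 388.15 dB

388.15 dB


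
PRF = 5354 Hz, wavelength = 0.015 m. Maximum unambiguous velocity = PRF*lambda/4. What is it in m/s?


V_ua = 5354 * 0.015 / 4 = 20.1 m/s

20.1 m/s


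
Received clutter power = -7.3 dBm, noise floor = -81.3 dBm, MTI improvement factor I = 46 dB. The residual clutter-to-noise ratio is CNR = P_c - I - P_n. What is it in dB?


CNR = -7.3 - 46 - (-81.3) = 28.0 dB

28.0 dB


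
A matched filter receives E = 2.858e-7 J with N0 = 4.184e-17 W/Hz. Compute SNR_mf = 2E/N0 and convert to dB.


SNR_lin = 2 * 2.858e-7 / 4.184e-17 = 1.366e10
SNR_dB = 10*log10(1.366e10) = 101.4 dB

101.4 dB


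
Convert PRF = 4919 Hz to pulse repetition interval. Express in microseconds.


PRI = 1/4919 = 0.0002032934 s = 203.3 us

203.3 us


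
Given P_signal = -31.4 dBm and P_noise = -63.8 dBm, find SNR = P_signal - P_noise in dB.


SNR = -31.4 - (-63.8) = 32.4 dB

32.4 dB


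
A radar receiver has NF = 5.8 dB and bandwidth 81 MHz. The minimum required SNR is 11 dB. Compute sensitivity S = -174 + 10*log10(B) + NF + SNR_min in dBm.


10*log10(81000000.0) = 79.08
S = -174 + 79.08 + 5.8 + 11 = -78.1 dBm

-78.1 dBm


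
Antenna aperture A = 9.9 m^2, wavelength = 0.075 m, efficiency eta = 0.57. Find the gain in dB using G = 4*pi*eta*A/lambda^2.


G_linear = 4*pi*0.57*9.9/0.075^2 = 12606.58
G_dB = 10*log10(12606.58) = 41.0 dB

41.0 dB


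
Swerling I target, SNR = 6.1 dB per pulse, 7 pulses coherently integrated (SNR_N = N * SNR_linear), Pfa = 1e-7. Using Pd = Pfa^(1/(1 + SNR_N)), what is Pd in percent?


SNR_lin = 10^(6.1/10) = 4.0738
SNR_N = 7 * 4.0738 = 28.5166
1/(1 + SNR_N) = 1/29.5166 = 0.0338792
Pd = (1e-7)^0.0338792 = 0.57922
Pd = 57.9%

57.9%


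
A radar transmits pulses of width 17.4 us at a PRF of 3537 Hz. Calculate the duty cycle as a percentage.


DC = 17.4e-6 * 3537 * 100 = 6.15%

6.15%


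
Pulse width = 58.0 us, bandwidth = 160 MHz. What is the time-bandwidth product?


TBP = 58.0 * 160 = 9280.0

9280.0


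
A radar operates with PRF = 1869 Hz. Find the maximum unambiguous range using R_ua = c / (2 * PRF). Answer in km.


R_ua = 3e8 / (2 * 1869) = 80256.8 m = 80.3 km

80.3 km


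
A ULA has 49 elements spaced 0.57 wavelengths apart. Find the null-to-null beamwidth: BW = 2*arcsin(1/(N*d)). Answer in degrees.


1/(N*d) = 1/(49*0.57) = 0.035804
BW = 2*arcsin(0.035804) = 4.1 degrees

4.1 degrees


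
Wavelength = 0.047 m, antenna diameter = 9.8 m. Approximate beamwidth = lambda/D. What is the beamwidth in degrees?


BW_rad = 0.047 / 9.8 = 0.004796
BW_deg = 0.27 degrees

0.27 degrees


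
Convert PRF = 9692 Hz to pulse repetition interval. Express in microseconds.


PRI = 1/9692 = 0.0001031779 s = 103.2 us

103.2 us


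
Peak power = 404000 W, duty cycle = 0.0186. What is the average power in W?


P_avg = 404000 * 0.0186 = 7514.4 W

7514.4 W


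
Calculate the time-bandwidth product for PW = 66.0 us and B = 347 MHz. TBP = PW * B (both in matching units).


TBP = 66.0 * 347 = 22902.0

22902.0


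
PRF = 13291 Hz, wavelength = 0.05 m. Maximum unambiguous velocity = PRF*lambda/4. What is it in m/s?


V_ua = 13291 * 0.05 / 4 = 166.1 m/s

166.1 m/s


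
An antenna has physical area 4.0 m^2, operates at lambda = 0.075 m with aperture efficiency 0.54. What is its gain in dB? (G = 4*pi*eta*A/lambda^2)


G_linear = 4*pi*0.54*4.0/0.075^2 = 4825.49
G_dB = 10*log10(4825.49) = 36.8 dB

36.8 dB


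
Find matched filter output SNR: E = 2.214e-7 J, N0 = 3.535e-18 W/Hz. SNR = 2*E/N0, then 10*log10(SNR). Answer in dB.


SNR_lin = 2 * 2.214e-7 / 3.535e-18 = 1.253e11
SNR_dB = 10*log10(1.253e11) = 111.0 dB

111.0 dB


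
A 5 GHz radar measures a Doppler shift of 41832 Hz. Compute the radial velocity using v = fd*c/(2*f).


v = 41832 * 3e8 / (2 * 5000000000.0) = 1255.0 m/s

1255.0 m/s


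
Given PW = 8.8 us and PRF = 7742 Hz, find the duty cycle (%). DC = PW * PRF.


DC = 8.8e-6 * 7742 * 100 = 6.81%

6.81%


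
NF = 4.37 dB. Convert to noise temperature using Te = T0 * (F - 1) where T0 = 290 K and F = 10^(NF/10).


NF_lin = 10^(4.37/10) = 2.735269
Te = 290 * (2.735269 - 1) = 503.2 K

503.2 K


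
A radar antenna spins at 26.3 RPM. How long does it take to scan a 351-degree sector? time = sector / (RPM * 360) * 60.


t = 351 / (26.3 * 360) * 60 = 2.22 s

2.22 s


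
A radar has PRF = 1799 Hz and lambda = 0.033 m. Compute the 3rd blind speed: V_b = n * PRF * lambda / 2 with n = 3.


V_blind = 3 * 1799 * 0.033 / 2 = 89.1 m/s

89.1 m/s


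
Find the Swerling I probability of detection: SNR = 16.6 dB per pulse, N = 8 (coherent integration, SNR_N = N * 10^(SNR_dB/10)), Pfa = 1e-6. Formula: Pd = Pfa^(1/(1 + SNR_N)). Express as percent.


SNR_lin = 10^(16.6/10) = 45.70882
SNR_N = 8 * 45.70882 = 365.67056
1/(1 + SNR_N) = 1/366.67056 = 0.0027272
Pd = (1e-6)^0.0027272 = 0.96302
Pd = 96.3%

96.3%


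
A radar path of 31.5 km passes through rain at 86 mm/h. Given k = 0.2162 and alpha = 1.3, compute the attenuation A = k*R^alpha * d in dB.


gamma = 0.2162 * 86^1.3 = 70.746291 dB/km
A = 70.746291 * 31.5 = 2228.51 dB

2228.51 dB


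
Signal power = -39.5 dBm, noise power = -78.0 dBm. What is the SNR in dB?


SNR = -39.5 - (-78.0) = 38.5 dB

38.5 dB


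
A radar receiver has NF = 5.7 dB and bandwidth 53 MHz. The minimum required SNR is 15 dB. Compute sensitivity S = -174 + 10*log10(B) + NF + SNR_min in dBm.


10*log10(53000000.0) = 77.24
S = -174 + 77.24 + 5.7 + 15 = -76.1 dBm

-76.1 dBm


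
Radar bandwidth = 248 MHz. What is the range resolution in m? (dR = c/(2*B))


dR = 3e8 / (2 * 248000000.0) = 0.6 m

0.6 m


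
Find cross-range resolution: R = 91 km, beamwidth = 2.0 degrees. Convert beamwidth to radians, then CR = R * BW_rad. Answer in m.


BW_rad = 0.034906585
CR = 91000 * 0.034906585 = 3176.5 m

3176.5 m


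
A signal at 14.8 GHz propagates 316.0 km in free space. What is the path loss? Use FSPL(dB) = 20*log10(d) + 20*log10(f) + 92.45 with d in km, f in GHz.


20*log10(316.0) = 49.99
20*log10(14.8) = 23.41
FSPL = 165.8 dB

165.8 dB


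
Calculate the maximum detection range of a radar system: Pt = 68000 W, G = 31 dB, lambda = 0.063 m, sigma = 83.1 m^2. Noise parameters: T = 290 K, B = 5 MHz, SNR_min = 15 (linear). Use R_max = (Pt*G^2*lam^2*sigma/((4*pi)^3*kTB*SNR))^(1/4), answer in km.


G_lin = 10^(31/10) = 1258.925412
R^4 = 68000 * 1258.925412^2 * 0.063^2 * 83.1 / ((4*pi)^3 * 1.38e-23 * 290 * 5000000.0 * 15)
R^4 = 5.96792e19 m^4
R_max = (5.96792e19)^(1/4) = 87893.3 m = 87.9 km

87.9 km


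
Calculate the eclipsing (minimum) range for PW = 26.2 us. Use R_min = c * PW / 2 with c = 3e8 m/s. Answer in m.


R_min = 3e8 * 26.2e-6 / 2 = 3930.0 m

3930.0 m


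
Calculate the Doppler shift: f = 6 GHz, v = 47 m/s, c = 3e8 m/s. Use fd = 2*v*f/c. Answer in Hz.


fd = 2 * 47 * 6000000000.0 / 3e8 = 1880.0 Hz

1880.0 Hz


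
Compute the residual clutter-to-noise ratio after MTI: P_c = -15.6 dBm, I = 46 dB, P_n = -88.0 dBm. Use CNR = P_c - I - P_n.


CNR = -15.6 - 46 - (-88.0) = 26.4 dB

26.4 dB


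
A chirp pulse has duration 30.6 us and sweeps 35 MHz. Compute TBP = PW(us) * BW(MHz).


TBP = 30.6 * 35 = 1071.0

1071.0


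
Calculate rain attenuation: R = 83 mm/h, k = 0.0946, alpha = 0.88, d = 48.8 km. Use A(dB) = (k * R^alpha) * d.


gamma = 0.0946 * 83^0.88 = 4.620403 dB/km
A = 4.620403 * 48.8 = 225.48 dB

225.48 dB


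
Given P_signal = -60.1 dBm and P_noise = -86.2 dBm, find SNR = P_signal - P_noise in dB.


SNR = -60.1 - (-86.2) = 26.1 dB

26.1 dB


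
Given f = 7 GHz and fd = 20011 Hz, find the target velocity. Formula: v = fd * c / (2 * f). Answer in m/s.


v = 20011 * 3e8 / (2 * 7000000000.0) = 428.8 m/s

428.8 m/s


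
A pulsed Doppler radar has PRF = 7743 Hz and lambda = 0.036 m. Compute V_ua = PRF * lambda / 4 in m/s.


V_ua = 7743 * 0.036 / 4 = 69.7 m/s

69.7 m/s


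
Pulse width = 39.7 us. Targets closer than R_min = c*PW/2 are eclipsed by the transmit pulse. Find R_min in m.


R_min = 3e8 * 39.7e-6 / 2 = 5955.0 m

5955.0 m


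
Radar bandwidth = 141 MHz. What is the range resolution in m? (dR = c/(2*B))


dR = 3e8 / (2 * 141000000.0) = 1.06 m

1.06 m


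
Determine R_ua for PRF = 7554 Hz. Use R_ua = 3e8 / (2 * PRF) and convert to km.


R_ua = 3e8 / (2 * 7554) = 19857.0 m = 19.9 km

19.9 km


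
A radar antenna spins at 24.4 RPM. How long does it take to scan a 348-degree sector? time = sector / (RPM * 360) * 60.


t = 348 / (24.4 * 360) * 60 = 2.38 s

2.38 s


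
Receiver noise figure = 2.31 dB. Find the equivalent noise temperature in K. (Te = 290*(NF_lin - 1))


NF_lin = 10^(2.31/10) = 1.702159
Te = 290 * (1.702159 - 1) = 203.6 K

203.6 K


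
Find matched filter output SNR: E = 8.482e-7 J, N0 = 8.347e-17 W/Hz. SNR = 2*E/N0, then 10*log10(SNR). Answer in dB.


SNR_lin = 2 * 8.482e-7 / 8.347e-17 = 2.032e10
SNR_dB = 10*log10(2.032e10) = 103.1 dB

103.1 dB


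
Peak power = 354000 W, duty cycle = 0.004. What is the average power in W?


P_avg = 354000 * 0.004 = 1416.0 W

1416.0 W


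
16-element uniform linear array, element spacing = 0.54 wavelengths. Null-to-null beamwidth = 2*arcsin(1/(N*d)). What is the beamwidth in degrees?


1/(N*d) = 1/(16*0.54) = 0.115741
BW = 2*arcsin(0.115741) = 13.3 degrees

13.3 degrees


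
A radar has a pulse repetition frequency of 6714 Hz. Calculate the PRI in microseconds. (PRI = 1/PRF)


PRI = 1/6714 = 0.0001489425 s = 148.9 us

148.9 us


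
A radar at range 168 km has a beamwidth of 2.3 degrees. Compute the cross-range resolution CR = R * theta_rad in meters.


BW_rad = 0.040142573
CR = 168000 * 0.040142573 = 6744.0 m

6744.0 m


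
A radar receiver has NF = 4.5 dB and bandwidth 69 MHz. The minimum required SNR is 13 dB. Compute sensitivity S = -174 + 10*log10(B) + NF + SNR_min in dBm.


10*log10(69000000.0) = 78.39
S = -174 + 78.39 + 4.5 + 13 = -78.1 dBm

-78.1 dBm


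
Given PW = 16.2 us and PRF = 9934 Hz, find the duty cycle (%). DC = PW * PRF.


DC = 16.2e-6 * 9934 * 100 = 16.09%

16.09%


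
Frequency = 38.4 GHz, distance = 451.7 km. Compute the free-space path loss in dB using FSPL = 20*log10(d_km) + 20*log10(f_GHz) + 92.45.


20*log10(451.7) = 53.1
20*log10(38.4) = 31.69
FSPL = 177.2 dB

177.2 dB


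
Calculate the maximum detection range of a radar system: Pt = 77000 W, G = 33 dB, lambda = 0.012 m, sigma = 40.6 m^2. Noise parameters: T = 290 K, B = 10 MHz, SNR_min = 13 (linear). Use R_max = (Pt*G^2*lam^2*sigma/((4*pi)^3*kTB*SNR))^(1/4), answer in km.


G_lin = 10^(33/10) = 1995.262315
R^4 = 77000 * 1995.262315^2 * 0.012^2 * 40.6 / ((4*pi)^3 * 1.38e-23 * 290 * 10000000.0 * 13)
R^4 = 1.73592e18 m^4
R_max = (1.73592e18)^(1/4) = 36298.0 m = 36.3 km

36.3 km


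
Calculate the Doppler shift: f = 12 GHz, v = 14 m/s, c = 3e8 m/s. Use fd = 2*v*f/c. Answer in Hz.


fd = 2 * 14 * 12000000000.0 / 3e8 = 1120.0 Hz

1120.0 Hz


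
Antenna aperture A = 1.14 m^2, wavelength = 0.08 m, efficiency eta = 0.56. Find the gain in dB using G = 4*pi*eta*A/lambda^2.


G_linear = 4*pi*0.56*1.14/0.08^2 = 1253.5
G_dB = 10*log10(1253.5) = 31.0 dB

31.0 dB


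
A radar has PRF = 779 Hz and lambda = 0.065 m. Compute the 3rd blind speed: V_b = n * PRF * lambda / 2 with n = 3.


V_blind = 3 * 779 * 0.065 / 2 = 76.0 m/s

76.0 m/s


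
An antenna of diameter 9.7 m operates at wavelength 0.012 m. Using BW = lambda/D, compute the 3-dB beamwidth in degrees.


BW_rad = 0.012 / 9.7 = 0.001237
BW_deg = 0.07 degrees

0.07 degrees


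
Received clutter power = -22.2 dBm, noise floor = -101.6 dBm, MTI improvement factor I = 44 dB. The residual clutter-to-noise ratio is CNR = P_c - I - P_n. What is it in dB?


CNR = -22.2 - 44 - (-101.6) = 35.4 dB

35.4 dB


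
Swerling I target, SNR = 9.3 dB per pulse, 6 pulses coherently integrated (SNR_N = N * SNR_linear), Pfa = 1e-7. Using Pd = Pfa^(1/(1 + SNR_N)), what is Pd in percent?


SNR_lin = 10^(9.3/10) = 8.51138
SNR_N = 6 * 8.51138 = 51.06828
1/(1 + SNR_N) = 1/52.06828 = 0.0192056
Pd = (1e-7)^0.0192056 = 0.73377
Pd = 73.4%

73.4%


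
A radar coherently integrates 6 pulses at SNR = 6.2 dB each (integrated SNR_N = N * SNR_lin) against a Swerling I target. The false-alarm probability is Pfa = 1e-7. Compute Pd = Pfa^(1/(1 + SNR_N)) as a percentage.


SNR_lin = 10^(6.2/10) = 4.16869
SNR_N = 6 * 4.16869 = 25.01214
1/(1 + SNR_N) = 1/26.01214 = 0.0384436
Pd = (1e-7)^0.0384436 = 0.53814
Pd = 53.8%

53.8%


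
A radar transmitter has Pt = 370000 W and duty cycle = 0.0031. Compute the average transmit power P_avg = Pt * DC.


P_avg = 370000 * 0.0031 = 1147.0 W

1147.0 W


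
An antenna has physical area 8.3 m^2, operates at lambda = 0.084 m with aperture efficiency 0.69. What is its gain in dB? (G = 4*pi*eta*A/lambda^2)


G_linear = 4*pi*0.69*8.3/0.084^2 = 10199.49
G_dB = 10*log10(10199.49) = 40.1 dB

40.1 dB


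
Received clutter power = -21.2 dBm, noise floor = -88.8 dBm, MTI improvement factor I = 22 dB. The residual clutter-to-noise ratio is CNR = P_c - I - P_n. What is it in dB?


CNR = -21.2 - 22 - (-88.8) = 45.6 dB

45.6 dB


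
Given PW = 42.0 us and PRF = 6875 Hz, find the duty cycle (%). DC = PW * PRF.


DC = 42.0e-6 * 6875 * 100 = 28.88%

28.88%


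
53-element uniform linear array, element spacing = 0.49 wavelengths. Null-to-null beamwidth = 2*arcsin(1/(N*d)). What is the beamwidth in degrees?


1/(N*d) = 1/(53*0.49) = 0.038506
BW = 2*arcsin(0.038506) = 4.4 degrees

4.4 degrees


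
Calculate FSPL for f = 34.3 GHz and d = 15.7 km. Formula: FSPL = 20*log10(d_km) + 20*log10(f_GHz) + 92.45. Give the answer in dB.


20*log10(15.7) = 23.92
20*log10(34.3) = 30.71
FSPL = 147.1 dB

147.1 dB


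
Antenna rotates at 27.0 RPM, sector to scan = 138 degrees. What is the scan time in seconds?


t = 138 / (27.0 * 360) * 60 = 0.85 s

0.85 s


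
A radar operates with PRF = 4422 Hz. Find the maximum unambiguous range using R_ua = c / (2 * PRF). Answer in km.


R_ua = 3e8 / (2 * 4422) = 33921.3 m = 33.9 km

33.9 km


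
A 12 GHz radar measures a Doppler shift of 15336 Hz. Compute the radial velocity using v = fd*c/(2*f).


v = 15336 * 3e8 / (2 * 12000000000.0) = 191.7 m/s

191.7 m/s


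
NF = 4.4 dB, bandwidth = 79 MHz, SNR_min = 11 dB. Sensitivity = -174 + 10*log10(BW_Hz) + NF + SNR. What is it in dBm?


10*log10(79000000.0) = 78.98
S = -174 + 78.98 + 4.4 + 11 = -79.6 dBm

-79.6 dBm


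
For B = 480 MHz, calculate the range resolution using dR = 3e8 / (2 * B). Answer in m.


dR = 3e8 / (2 * 480000000.0) = 0.31 m

0.31 m


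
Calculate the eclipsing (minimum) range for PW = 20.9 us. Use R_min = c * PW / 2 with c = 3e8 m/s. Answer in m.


R_min = 3e8 * 20.9e-6 / 2 = 3135.0 m

3135.0 m


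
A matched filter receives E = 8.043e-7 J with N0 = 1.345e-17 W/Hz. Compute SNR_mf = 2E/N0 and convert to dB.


SNR_lin = 2 * 8.043e-7 / 1.345e-17 = 1.196e11
SNR_dB = 10*log10(1.196e11) = 110.8 dB

110.8 dB


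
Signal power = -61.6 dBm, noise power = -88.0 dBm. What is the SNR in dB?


SNR = -61.6 - (-88.0) = 26.4 dB

26.4 dB


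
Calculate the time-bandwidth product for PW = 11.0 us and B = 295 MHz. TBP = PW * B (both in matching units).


TBP = 11.0 * 295 = 3245.0

3245.0


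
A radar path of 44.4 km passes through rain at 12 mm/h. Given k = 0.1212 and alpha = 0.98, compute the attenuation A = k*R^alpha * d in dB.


gamma = 0.1212 * 12^0.98 = 1.383886 dB/km
A = 1.383886 * 44.4 = 61.44 dB

61.44 dB


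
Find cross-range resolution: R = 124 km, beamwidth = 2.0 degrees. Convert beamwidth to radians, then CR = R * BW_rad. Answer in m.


BW_rad = 0.034906585
CR = 124000 * 0.034906585 = 4328.4 m

4328.4 m


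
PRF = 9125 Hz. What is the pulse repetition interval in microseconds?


PRI = 1/9125 = 0.000109589 s = 109.6 us

109.6 us


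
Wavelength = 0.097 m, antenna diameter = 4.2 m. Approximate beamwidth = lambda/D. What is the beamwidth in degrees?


BW_rad = 0.097 / 4.2 = 0.023095
BW_deg = 1.32 degrees

1.32 degrees


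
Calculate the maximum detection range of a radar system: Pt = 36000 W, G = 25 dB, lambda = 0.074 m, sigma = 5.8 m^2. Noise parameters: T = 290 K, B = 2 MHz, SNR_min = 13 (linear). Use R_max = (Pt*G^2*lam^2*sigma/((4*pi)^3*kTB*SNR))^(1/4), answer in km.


G_lin = 10^(25/10) = 316.227766
R^4 = 36000 * 316.227766^2 * 0.074^2 * 5.8 / ((4*pi)^3 * 1.38e-23 * 290 * 2000000.0 * 13)
R^4 = 5.5375e17 m^4
R_max = (5.5375e17)^(1/4) = 27279.0 m = 27.3 km

27.3 km


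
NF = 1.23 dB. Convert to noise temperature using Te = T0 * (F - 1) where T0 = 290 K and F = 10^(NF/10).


NF_lin = 10^(1.23/10) = 1.327394
Te = 290 * (1.327394 - 1) = 94.9 K

94.9 K


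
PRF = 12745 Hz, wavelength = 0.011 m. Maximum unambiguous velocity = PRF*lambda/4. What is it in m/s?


V_ua = 12745 * 0.011 / 4 = 35.0 m/s

35.0 m/s


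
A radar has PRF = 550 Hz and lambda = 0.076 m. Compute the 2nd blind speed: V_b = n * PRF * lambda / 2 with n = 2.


V_blind = 2 * 550 * 0.076 / 2 = 41.8 m/s

41.8 m/s


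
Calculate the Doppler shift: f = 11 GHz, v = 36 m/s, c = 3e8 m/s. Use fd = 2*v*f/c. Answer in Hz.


fd = 2 * 36 * 11000000000.0 / 3e8 = 2640.0 Hz

2640.0 Hz


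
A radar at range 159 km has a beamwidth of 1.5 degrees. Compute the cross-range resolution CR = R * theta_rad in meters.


BW_rad = 0.026179939
CR = 159000 * 0.026179939 = 4162.6 m

4162.6 m


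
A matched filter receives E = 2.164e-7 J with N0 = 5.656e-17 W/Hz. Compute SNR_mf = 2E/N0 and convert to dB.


SNR_lin = 2 * 2.164e-7 / 5.656e-17 = 7.652e9
SNR_dB = 10*log10(7.652e9) = 98.8 dB

98.8 dB


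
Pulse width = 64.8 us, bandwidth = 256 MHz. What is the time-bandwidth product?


TBP = 64.8 * 256 = 16588.8

16588.8


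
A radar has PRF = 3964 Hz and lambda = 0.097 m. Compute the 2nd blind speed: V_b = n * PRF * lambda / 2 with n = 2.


V_blind = 2 * 3964 * 0.097 / 2 = 384.5 m/s

384.5 m/s


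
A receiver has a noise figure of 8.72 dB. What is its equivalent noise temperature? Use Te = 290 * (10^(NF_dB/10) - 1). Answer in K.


NF_lin = 10^(8.72/10) = 7.44732
Te = 290 * (7.44732 - 1) = 1869.7 K

1869.7 K


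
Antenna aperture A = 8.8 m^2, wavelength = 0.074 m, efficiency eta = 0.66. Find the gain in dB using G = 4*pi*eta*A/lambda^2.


G_linear = 4*pi*0.66*8.8/0.074^2 = 13328.25
G_dB = 10*log10(13328.25) = 41.2 dB

41.2 dB


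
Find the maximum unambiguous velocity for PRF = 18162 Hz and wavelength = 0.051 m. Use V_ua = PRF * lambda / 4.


V_ua = 18162 * 0.051 / 4 = 231.6 m/s

231.6 m/s


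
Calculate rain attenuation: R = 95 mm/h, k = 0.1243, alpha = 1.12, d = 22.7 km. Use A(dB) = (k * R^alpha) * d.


gamma = 0.1243 * 95^1.12 = 20.394899 dB/km
A = 20.394899 * 22.7 = 462.96 dB

462.96 dB


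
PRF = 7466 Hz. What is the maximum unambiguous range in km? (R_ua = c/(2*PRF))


R_ua = 3e8 / (2 * 7466) = 20091.1 m = 20.1 km

20.1 km


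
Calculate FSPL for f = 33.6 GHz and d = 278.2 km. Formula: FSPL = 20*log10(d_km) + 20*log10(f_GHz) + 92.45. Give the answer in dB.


20*log10(278.2) = 48.89
20*log10(33.6) = 30.53
FSPL = 171.9 dB

171.9 dB


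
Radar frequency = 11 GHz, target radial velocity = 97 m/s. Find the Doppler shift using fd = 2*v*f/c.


fd = 2 * 97 * 11000000000.0 / 3e8 = 7113.3 Hz

7113.3 Hz


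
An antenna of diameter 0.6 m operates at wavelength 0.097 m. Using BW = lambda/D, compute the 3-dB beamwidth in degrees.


BW_rad = 0.097 / 0.6 = 0.161667
BW_deg = 9.26 degrees

9.26 degrees


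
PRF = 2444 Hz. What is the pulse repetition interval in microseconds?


PRI = 1/2444 = 0.0004091653 s = 409.2 us

409.2 us


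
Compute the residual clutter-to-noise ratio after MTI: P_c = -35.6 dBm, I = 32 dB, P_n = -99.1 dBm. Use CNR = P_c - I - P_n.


CNR = -35.6 - 32 - (-99.1) = 31.5 dB

31.5 dB


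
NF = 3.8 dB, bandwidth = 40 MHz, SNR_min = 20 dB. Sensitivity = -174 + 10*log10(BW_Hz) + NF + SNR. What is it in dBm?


10*log10(40000000.0) = 76.02
S = -174 + 76.02 + 3.8 + 20 = -74.2 dBm

-74.2 dBm


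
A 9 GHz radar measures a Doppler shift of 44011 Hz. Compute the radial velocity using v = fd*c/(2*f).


v = 44011 * 3e8 / (2 * 9000000000.0) = 733.5 m/s

733.5 m/s


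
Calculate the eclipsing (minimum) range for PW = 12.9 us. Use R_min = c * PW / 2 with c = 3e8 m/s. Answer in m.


R_min = 3e8 * 12.9e-6 / 2 = 1935.0 m

1935.0 m


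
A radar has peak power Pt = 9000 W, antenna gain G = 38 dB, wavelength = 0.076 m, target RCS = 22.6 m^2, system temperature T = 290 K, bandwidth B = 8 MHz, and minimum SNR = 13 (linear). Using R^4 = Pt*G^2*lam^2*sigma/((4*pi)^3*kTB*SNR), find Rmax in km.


G_lin = 10^(38/10) = 6309.573445
R^4 = 9000 * 6309.573445^2 * 0.076^2 * 22.6 / ((4*pi)^3 * 1.38e-23 * 290 * 8000000.0 * 13)
R^4 = 5.66289e19 m^4
R_max = (5.66289e19)^(1/4) = 86748.0 m = 86.7 km

86.7 km


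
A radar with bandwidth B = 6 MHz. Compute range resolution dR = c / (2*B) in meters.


dR = 3e8 / (2 * 6000000.0) = 25.0 m

25.0 m


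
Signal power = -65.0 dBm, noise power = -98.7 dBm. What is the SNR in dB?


SNR = -65.0 - (-98.7) = 33.7 dB

33.7 dB


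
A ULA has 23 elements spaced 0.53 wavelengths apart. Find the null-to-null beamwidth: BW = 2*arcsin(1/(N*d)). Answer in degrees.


1/(N*d) = 1/(23*0.53) = 0.082034
BW = 2*arcsin(0.082034) = 9.4 degrees

9.4 degrees


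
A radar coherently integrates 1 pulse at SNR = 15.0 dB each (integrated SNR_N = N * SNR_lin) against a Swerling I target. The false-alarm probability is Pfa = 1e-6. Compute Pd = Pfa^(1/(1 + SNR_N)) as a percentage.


SNR_lin = 10^(15.0/10) = 31.62278
SNR_N = 1 * 31.62278 = 31.62278
1/(1 + SNR_N) = 1/32.62278 = 0.0306534
Pd = (1e-6)^0.0306534 = 0.65476
Pd = 65.5%

65.5%


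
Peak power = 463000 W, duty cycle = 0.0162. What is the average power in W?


P_avg = 463000 * 0.0162 = 7500.6 W

7500.6 W


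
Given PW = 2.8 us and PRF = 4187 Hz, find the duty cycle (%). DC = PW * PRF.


DC = 2.8e-6 * 4187 * 100 = 1.17%

1.17%


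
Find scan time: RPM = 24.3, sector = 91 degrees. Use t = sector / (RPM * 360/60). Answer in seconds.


t = 91 / (24.3 * 360) * 60 = 0.62 s

0.62 s


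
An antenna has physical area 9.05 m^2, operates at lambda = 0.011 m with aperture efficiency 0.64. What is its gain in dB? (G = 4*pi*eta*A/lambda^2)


G_linear = 4*pi*0.64*9.05/0.011^2 = 601524.12
G_dB = 10*log10(601524.12) = 57.8 dB

57.8 dB
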